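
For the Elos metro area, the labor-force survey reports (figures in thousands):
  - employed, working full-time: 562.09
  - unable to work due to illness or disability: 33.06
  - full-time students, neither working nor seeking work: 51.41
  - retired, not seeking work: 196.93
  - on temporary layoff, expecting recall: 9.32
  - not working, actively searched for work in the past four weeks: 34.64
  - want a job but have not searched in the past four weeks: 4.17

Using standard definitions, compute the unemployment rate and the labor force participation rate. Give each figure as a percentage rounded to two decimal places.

Employed = 562.09 thousand.
Unemployed = 9.32 + 34.64 = 43.96 thousand (jobless and actively searching, or on temporary layoff).
Labor force = 562.09 + 43.96 = 606.05 thousand.
Not in labor force = 33.06 + 51.41 + 196.93 + 4.17 = 285.57 thousand (those not working and not actively searching are outside the labor force — including those who want a job but have given up searching).
Civilian working-age population = 606.05 + 285.57 = 891.62 thousand.
Unemployment rate = 43.96 / 606.05 = 7.25%.
Labor force participation rate = 606.05 / 891.62 = 67.97%.

Unemployment rate ≈ 7.25%; labor force participation rate ≈ 67.97%.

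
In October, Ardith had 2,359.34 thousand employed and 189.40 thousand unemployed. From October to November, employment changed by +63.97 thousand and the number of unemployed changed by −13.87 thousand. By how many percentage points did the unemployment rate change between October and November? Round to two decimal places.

October: labor force = 2,359.34 + 189.40 = 2,548.74; u = 189.40/2,548.74 = 7.43%.
November: labor force = 2,423.31 + 175.53 = 2,598.84; u = 175.53/2,598.84 = 6.75%.
Change = 6.75% − 7.43% = −0.68 pp.

The unemployment rate changed by −0.68 percentage points.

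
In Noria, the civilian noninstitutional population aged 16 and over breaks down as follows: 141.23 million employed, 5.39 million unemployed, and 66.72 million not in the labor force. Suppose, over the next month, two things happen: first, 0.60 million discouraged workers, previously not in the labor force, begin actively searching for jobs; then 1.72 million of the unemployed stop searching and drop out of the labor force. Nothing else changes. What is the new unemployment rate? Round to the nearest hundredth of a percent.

Initially, labor force = 141.23 + 5.39 = 146.62 million, so u = 5.39/146.62 = 3.68%.
After the first change, unemployed and labor force both rise by 0.60 → E = 141.23, U = 5.99, labor force = 147.22 million.
After the second change, unemployed and labor force both fall by 1.72 → E = 141.23, U = 4.27, labor force = 145.50 million.
New unemployment rate = 4.27 / 145.50 = 2.93%.

New unemployment rate ≈ 2.93%.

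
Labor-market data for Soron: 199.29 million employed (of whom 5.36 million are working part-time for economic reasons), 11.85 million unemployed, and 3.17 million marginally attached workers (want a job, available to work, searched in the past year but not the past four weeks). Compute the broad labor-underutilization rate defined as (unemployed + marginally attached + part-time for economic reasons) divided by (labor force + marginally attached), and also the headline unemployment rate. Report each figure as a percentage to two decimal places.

Labor force = 199.29 + 11.85 = 211.14 million.
Numerator = 11.85 + 3.17 + 5.36 = 20.38 million.
Denominator = 211.14 + 3.17 = 214.31 million.
Broad rate = 20.38 / 214.31 = 9.51%.
Headline unemployment rate = 11.85 / 211.14 = 5.61%.

Broad underutilization rate ≈ 9.51%; headline unemployment rate ≈ 5.61%.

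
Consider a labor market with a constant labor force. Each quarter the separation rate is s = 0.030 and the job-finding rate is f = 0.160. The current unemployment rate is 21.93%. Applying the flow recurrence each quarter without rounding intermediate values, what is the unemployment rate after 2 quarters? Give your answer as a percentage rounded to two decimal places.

Unemployment rate after two quarters ≈ 19.82%.

With a fixed labor force, u_{t+1} = u_t + s·(1−u_t) − f·u_t = u_t·(1−s−f) + s.
Here 1−s−f = 0.810 and s = 0.030.
u_1 = 0.219300 × 0.810 + 0.030 = 0.207633.
u_2 = 0.207633 × 0.810 + 0.030 = 0.198183.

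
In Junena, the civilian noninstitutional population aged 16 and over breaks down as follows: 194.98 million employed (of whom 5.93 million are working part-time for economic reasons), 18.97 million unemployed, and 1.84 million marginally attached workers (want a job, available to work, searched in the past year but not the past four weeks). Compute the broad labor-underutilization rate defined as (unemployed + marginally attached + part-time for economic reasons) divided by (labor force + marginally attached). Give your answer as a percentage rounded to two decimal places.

Labor force = 194.98 + 18.97 = 213.95 million.
Numerator = 18.97 + 1.84 + 5.93 = 26.74 million.
Denominator = 213.95 + 1.84 = 215.79 million.
Broad rate = 26.74 / 215.79 = 12.39%.

Broad underutilization rate ≈ 12.39%.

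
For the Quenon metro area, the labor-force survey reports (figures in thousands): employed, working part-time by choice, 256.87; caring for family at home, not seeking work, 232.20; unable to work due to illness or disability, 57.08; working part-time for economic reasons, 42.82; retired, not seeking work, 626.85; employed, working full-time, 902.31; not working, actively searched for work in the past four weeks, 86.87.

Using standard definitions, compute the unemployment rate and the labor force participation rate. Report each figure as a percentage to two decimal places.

Unemployment rate ≈ 6.74%; labor force participation rate ≈ 58.45%.

Employed = 256.87 + 42.82 + 902.31 = 1,202.00 thousand (anyone who worked, including part-time for economic reasons, counts as employed).
Unemployed = 86.87 thousand.
Labor force = 1,202.00 + 86.87 = 1,288.87 thousand.
Not in labor force = 232.20 + 57.08 + 626.85 = 916.13 thousand (those not working and not actively searching are outside the labor force).
Civilian working-age population = 1,288.87 + 916.13 = 2,205.00 thousand.
Unemployment rate = 86.87 / 1,288.87 = 6.74%.
Labor force participation rate = 1,288.87 / 2,205.00 = 58.45%.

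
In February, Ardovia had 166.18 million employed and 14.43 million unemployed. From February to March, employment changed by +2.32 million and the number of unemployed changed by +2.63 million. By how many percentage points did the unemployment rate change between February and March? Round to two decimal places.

February: labor force = 166.18 + 14.43 = 180.61; u = 14.43/180.61 = 7.99%.
March: labor force = 168.50 + 17.06 = 185.56; u = 17.06/185.56 = 9.19%.
Change = 9.19% − 7.99% = +1.20 pp.

The unemployment rate changed by +1.20 percentage points.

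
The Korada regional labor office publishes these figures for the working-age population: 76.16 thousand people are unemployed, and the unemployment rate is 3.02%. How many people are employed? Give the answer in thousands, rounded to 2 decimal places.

About 2,445.69 thousand are employed.

Labor force = U / u = 76.16 / 0.0302 ≈ 2,521.85 thousand.
Employed = labor force − unemployed = 2,521.85 − 76.16 = 2,445.69 thousand.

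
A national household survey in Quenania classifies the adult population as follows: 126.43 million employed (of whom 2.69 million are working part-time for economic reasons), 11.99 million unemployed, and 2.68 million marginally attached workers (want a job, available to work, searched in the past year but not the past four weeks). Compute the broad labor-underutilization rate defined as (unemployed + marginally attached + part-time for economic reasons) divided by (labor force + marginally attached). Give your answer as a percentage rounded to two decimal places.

Labor force = 126.43 + 11.99 = 138.42 million.
Numerator = 11.99 + 2.68 + 2.69 = 17.36 million.
Denominator = 138.42 + 2.68 = 141.10 million.
Broad rate = 17.36 / 141.10 = 12.30%.

Broad underutilization rate ≈ 12.30%.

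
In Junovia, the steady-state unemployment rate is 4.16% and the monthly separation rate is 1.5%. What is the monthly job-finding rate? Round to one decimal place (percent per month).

From u* = s/(s+f): f = s·(1−u)/u.
f = 1.5 × (1 − 0.0416) / 0.0416 = 1.4376 / 0.0416 ≈ 34.6% per month.

Job-finding rate ≈ 34.6% per month.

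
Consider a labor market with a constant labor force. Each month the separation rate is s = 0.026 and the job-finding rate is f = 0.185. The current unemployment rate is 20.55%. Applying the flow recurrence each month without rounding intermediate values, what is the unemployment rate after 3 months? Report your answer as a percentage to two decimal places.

Unemployment rate after three months ≈ 16.36%.

With a fixed labor force, u_{t+1} = u_t + s·(1−u_t) − f·u_t = u_t·(1−s−f) + s.
Here 1−s−f = 0.789 and s = 0.026.
u_1 = 0.205500 × 0.789 + 0.026 = 0.188139.
u_2 = 0.188139 × 0.789 + 0.026 = 0.174442.
u_3 = 0.174442 × 0.789 + 0.026 = 0.163635.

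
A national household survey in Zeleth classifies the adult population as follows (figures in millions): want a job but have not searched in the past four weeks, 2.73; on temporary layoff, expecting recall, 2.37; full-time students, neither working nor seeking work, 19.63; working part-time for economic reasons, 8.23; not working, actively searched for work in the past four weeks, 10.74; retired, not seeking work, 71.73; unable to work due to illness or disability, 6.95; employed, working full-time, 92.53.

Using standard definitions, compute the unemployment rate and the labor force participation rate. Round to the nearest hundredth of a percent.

Unemployment rate ≈ 11.51%; labor force participation rate ≈ 52.98%.

Employed = 8.23 + 92.53 = 100.76 million (anyone who worked, including part-time for economic reasons, counts as employed).
Unemployed = 2.37 + 10.74 = 13.11 million (jobless and actively searching, or on temporary layoff).
Labor force = 100.76 + 13.11 = 113.87 million.
Not in labor force = 2.73 + 19.63 + 71.73 + 6.95 = 101.04 million (those not working and not actively searching are outside the labor force — including those who want a job but have given up searching).
Civilian working-age population = 113.87 + 101.04 = 214.91 million.
Unemployment rate = 13.11 / 113.87 = 11.51%.
Labor force participation rate = 113.87 / 214.91 = 52.98%.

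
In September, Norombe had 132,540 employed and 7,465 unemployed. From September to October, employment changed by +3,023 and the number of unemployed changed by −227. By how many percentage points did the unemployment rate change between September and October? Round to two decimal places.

September: labor force = 132,540 + 7,465 = 140,005; u = 7,465/140,005 = 5.33%.
October: labor force = 135,563 + 7,238 = 142,801; u = 7,238/142,801 = 5.07%.
Change = 5.07% − 5.33% = −0.26 pp.

The unemployment rate changed by −0.26 percentage points.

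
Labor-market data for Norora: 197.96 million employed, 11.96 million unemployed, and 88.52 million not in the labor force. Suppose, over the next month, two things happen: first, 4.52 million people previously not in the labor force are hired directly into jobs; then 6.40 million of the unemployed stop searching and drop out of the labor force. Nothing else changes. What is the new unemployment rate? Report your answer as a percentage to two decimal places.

New unemployment rate ≈ 2.67%.

Initially, labor force = 197.96 + 11.96 = 209.92 million, so u = 11.96/209.92 = 5.70%.
After the first change, employed and labor force both rise by 4.52; unemployed unchanged → E = 202.48, U = 11.96, labor force = 214.44 million.
After the second change, unemployed and labor force both fall by 6.40 → E = 202.48, U = 5.56, labor force = 208.04 million.
New unemployment rate = 5.56 / 208.04 = 2.67%.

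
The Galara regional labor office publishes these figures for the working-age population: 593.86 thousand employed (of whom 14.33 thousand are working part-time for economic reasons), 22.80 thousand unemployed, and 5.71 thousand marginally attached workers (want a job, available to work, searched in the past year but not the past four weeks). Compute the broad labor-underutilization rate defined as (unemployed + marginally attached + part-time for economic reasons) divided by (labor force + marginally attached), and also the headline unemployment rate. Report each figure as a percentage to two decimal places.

Labor force = 593.86 + 22.80 = 616.66 thousand.
Numerator = 22.80 + 5.71 + 14.33 = 42.84 thousand.
Denominator = 616.66 + 5.71 = 622.37 thousand.
Broad rate = 42.84 / 622.37 = 6.88%.
Headline unemployment rate = 22.80 / 616.66 = 3.70%.

Broad underutilization rate ≈ 6.88%; headline unemployment rate ≈ 3.70%.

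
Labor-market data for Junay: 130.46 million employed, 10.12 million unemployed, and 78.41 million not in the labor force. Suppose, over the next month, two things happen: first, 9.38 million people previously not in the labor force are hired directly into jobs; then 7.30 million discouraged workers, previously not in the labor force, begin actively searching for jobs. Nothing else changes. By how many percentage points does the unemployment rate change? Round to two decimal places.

The unemployment rate changes by +3.88 percentage points.

Initially, labor force = 130.46 + 10.12 = 140.58 million, so u = 10.12/140.58 = 7.20%.
After the first change, employed and labor force both rise by 9.38; unemployed unchanged → E = 139.84, U = 10.12, labor force = 149.96 million.
After the second change, unemployed and labor force both rise by 7.30 → E = 139.84, U = 17.42, labor force = 157.26 million.
New unemployment rate = 17.42 / 157.26 = 11.08%.
Change = 11.08% − 7.20% = +3.88 percentage points.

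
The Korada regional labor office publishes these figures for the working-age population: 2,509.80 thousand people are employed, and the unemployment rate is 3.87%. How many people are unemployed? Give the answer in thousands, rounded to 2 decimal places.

About 101.04 thousand are unemployed.

Let U be the number unemployed. The labor force is E + U, and U/(E+U) = 0.0387.
So U = 0.0387 × 2,509.80 / (1 − 0.0387) = 97.1293 / 0.9613 ≈ 101.04 thousand.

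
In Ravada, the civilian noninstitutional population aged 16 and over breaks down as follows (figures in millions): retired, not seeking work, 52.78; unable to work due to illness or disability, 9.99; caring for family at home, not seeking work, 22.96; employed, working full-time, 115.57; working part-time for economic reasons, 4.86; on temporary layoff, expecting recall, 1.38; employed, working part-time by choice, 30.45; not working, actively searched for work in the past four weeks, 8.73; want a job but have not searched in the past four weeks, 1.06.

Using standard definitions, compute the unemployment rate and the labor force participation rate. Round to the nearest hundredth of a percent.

Employed = 115.57 + 4.86 + 30.45 = 150.88 million (anyone who worked, including part-time for economic reasons, counts as employed).
Unemployed = 1.38 + 8.73 = 10.11 million (jobless and actively searching, or on temporary layoff).
Labor force = 150.88 + 10.11 = 160.99 million.
Not in labor force = 52.78 + 9.99 + 22.96 + 1.06 = 86.79 million (those not working and not actively searching are outside the labor force — including those who want a job but have given up searching).
Civilian working-age population = 160.99 + 86.79 = 247.78 million.
Unemployment rate = 10.11 / 160.99 = 6.28%.
Labor force participation rate = 160.99 / 247.78 = 64.97%.

Unemployment rate ≈ 6.28%; labor force participation rate ≈ 64.97%.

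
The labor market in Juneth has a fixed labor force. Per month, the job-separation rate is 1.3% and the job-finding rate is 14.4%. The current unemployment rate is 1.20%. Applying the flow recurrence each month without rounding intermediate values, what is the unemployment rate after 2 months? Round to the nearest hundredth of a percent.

With a fixed labor force, u_{t+1} = u_t + s·(1−u_t) − f·u_t = u_t·(1−s−f) + s.
Here 1−s−f = 0.843 and s = 0.013.
u_1 = 0.012000 × 0.843 + 0.013 = 0.023116.
u_2 = 0.023116 × 0.843 + 0.013 = 0.032487.

Unemployment rate after two months ≈ 3.25%.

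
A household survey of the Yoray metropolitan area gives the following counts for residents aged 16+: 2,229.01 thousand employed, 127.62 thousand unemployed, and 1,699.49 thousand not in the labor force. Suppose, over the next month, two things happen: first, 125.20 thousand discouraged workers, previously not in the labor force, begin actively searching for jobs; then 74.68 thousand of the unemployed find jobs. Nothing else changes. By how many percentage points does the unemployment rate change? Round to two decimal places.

Initially, labor force = 2,229.01 + 127.62 = 2,356.63 thousand, so u = 127.62/2,356.63 = 5.42%.
After the first change, unemployed and labor force both rise by 125.20 → E = 2,229.01, U = 252.82, labor force = 2,481.83 thousand.
After the second change, unemployed falls and employed rises by 74.68; labor force unchanged → E = 2,303.69, U = 178.14, labor force = 2,481.83 thousand.
New unemployment rate = 178.14 / 2,481.83 = 7.18%.
Change = 7.18% − 5.42% = +1.76 percentage points.

The unemployment rate changes by +1.76 percentage points.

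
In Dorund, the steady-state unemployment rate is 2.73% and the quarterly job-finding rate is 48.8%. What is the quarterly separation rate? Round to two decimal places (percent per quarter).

Separation rate ≈ 1.37% per quarter.

From u* = s/(s+f): s = u·f/(1−u).
s = 0.0273 × 48.8 / (1 − 0.0273) = 1.3322 / 0.9727 ≈ 1.37% per quarter.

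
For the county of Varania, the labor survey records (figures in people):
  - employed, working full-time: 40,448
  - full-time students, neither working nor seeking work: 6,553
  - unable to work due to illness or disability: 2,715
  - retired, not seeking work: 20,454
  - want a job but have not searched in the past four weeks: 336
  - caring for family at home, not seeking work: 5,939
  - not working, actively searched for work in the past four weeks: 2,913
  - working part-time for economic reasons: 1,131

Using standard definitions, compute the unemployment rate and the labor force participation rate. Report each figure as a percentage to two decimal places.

Employed = 40,448 + 1,131 = 41,579 (anyone who worked, including part-time for economic reasons, counts as employed).
Unemployed = 2,913.
Labor force = 41,579 + 2,913 = 44,492.
Not in labor force = 6,553 + 2,715 + 20,454 + 336 + 5,939 = 35,997 (those not working and not actively searching are outside the labor force — including those who want a job but have given up searching).
Civilian working-age population = 44,492 + 35,997 = 80,489.
Unemployment rate = 2,913 / 44,492 = 6.55%.
Labor force participation rate = 44,492 / 80,489 = 55.28%.

Unemployment rate ≈ 6.55%; labor force participation rate ≈ 55.28%.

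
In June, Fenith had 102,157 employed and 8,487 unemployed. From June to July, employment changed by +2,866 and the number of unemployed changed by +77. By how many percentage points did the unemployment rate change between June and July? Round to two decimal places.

June: labor force = 102,157 + 8,487 = 110,644; u = 8,487/110,644 = 7.67%.
July: labor force = 105,023 + 8,564 = 113,587; u = 8,564/113,587 = 7.54%.
Change = 7.54% − 7.67% = −0.13 pp.

The unemployment rate changed by −0.13 percentage points.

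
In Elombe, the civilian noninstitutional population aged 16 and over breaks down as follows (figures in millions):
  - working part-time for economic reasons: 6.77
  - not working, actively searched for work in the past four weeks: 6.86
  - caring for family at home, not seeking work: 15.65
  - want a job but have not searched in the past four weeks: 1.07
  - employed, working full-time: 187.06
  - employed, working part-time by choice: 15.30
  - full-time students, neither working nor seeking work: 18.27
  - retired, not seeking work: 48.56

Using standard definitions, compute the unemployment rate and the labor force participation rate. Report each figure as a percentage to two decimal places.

Employed = 6.77 + 187.06 + 15.30 = 209.13 million (anyone who worked, including part-time for economic reasons, counts as employed).
Unemployed = 6.86 million.
Labor force = 209.13 + 6.86 = 215.99 million.
Not in labor force = 15.65 + 1.07 + 18.27 + 48.56 = 83.55 million (those not working and not actively searching are outside the labor force — including those who want a job but have given up searching).
Civilian working-age population = 215.99 + 83.55 = 299.54 million.
Unemployment rate = 6.86 / 215.99 = 3.18%.
Labor force participation rate = 215.99 / 299.54 = 72.11%.

Unemployment rate ≈ 3.18%; labor force participation rate ≈ 72.11%.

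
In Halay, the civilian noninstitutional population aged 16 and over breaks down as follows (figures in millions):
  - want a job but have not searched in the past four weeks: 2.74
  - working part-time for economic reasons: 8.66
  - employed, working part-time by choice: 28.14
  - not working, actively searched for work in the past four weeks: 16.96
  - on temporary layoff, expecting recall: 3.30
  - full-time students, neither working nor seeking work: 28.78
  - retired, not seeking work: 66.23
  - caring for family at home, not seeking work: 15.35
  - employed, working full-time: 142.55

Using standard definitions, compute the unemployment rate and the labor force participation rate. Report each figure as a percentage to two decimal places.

Employed = 8.66 + 28.14 + 142.55 = 179.35 million (anyone who worked, including part-time for economic reasons, counts as employed).
Unemployed = 16.96 + 3.30 = 20.26 million (jobless and actively searching, or on temporary layoff).
Labor force = 179.35 + 20.26 = 199.61 million.
Not in labor force = 2.74 + 28.78 + 66.23 + 15.35 = 113.10 million (those not working and not actively searching are outside the labor force — including those who want a job but have given up searching).
Civilian working-age population = 199.61 + 113.10 = 312.71 million.
Unemployment rate = 20.26 / 199.61 = 10.15%.
Labor force participation rate = 199.61 / 312.71 = 63.83%.

Unemployment rate ≈ 10.15%; labor force participation rate ≈ 63.83%.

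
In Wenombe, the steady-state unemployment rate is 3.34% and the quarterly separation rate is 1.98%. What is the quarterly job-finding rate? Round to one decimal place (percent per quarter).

From u* = s/(s+f): f = s·(1−u)/u.
f = 1.98 × (1 − 0.0334) / 0.0334 = 1.9139 / 0.0334 ≈ 57.3% per quarter.

Job-finding rate ≈ 57.3% per quarter.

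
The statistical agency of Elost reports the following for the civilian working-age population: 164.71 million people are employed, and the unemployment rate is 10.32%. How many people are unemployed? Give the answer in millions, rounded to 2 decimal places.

About 18.95 million are unemployed.

Let U be the number unemployed. The labor force is E + U, and U/(E+U) = 0.1032.
So U = 0.1032 × 164.71 / (1 − 0.1032) = 16.9981 / 0.8968 ≈ 18.95 million.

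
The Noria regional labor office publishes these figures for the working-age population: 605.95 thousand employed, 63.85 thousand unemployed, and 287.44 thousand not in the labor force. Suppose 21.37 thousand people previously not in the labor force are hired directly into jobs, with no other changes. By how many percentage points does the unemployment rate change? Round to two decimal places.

Initially, labor force = 605.95 + 63.85 = 669.80 thousand, so u = 63.85/669.80 = 9.53%.
After the change, employed and labor force both rise by 21.37; unemployed unchanged → E = 627.32, U = 63.85, labor force = 691.17 thousand.
New unemployment rate = 63.85 / 691.17 = 9.24%.
Change = 9.24% − 9.53% = −0.29 percentage points.

The unemployment rate changes by −0.29 percentage points.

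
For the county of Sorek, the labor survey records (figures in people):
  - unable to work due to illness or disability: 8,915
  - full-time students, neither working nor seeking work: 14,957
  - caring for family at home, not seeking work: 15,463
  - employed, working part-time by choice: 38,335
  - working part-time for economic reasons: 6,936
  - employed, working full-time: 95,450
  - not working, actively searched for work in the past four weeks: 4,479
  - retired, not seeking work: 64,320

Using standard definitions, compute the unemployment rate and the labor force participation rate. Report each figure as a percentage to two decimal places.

Unemployment rate ≈ 3.08%; labor force participation rate ≈ 58.35%.

Employed = 38,335 + 6,936 + 95,450 = 140,721 (anyone who worked, including part-time for economic reasons, counts as employed).
Unemployed = 4,479.
Labor force = 140,721 + 4,479 = 145,200.
Not in labor force = 8,915 + 14,957 + 15,463 + 64,320 = 103,655 (those not working and not actively searching are outside the labor force).
Civilian working-age population = 145,200 + 103,655 = 248,855.
Unemployment rate = 4,479 / 145,200 = 3.08%.
Labor force participation rate = 145,200 / 248,855 = 58.35%.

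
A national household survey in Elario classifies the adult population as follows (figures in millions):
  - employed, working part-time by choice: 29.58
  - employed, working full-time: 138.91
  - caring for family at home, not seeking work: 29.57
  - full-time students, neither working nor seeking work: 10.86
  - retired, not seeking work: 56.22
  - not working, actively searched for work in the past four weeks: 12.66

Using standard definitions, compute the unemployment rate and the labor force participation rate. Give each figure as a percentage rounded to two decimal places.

Employed = 29.58 + 138.91 = 168.49 million.
Unemployed = 12.66 million.
Labor force = 168.49 + 12.66 = 181.15 million.
Not in labor force = 29.57 + 10.86 + 56.22 = 96.65 million (those not working and not actively searching are outside the labor force).
Civilian working-age population = 181.15 + 96.65 = 277.80 million.
Unemployment rate = 12.66 / 181.15 = 6.99%.
Labor force participation rate = 181.15 / 277.80 = 65.21%.

Unemployment rate ≈ 6.99%; labor force participation rate ≈ 65.21%.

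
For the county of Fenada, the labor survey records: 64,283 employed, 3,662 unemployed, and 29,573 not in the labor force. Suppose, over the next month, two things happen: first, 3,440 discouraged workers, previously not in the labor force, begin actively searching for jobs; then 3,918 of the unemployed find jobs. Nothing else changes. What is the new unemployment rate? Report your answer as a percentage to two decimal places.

New unemployment rate ≈ 4.46%.

Initially, labor force = 64,283 + 3,662 = 67,945, so u = 3,662/67,945 = 5.39%.
After the first change, unemployed and labor force both rise by 3,440 → E = 64,283, U = 7,102, labor force = 71,385.
After the second change, unemployed falls and employed rises by 3,918; labor force unchanged → E = 68,201, U = 3,184, labor force = 71,385.
New unemployment rate = 3,184 / 71,385 = 4.46%.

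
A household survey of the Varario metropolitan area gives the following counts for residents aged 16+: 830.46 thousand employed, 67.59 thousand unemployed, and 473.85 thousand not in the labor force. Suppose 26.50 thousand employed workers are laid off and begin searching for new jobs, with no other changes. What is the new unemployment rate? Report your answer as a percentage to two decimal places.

New unemployment rate ≈ 10.48%.

Initially, labor force = 830.46 + 67.59 = 898.05 thousand, so u = 67.59/898.05 = 7.53%.
After the change, employed falls and unemployed rises by 26.50; labor force unchanged → E = 803.96, U = 94.09, labor force = 898.05 thousand.
New unemployment rate = 94.09 / 898.05 = 10.48%.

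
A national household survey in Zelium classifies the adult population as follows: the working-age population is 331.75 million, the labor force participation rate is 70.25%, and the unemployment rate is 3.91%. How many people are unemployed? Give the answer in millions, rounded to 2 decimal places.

About 9.11 million are unemployed.

Labor force = 0.7025 × 331.75 = 233.05 million.
Unemployed = 0.0391 × 233.05 ≈ 9.11 million.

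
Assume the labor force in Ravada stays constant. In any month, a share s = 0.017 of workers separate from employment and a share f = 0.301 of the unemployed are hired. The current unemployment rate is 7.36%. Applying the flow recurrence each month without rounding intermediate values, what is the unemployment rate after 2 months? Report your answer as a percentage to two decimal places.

Unemployment rate after two months ≈ 6.28%.

With a fixed labor force, u_{t+1} = u_t + s·(1−u_t) − f·u_t = u_t·(1−s−f) + s.
Here 1−s−f = 0.682 and s = 0.017.
u_1 = 0.073600 × 0.682 + 0.017 = 0.067195.
u_2 = 0.067195 × 0.682 + 0.017 = 0.062827.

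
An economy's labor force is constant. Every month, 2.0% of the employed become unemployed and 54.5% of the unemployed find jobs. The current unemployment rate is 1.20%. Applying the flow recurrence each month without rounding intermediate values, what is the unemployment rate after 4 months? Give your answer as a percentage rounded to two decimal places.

With a fixed labor force, u_{t+1} = u_t + s·(1−u_t) − f·u_t = u_t·(1−s−f) + s.
Here 1−s−f = 0.435 and s = 0.020.
u_1 = 0.012000 × 0.435 + 0.020 = 0.025220.
u_2 = 0.025220 × 0.435 + 0.020 = 0.030971.
u_3 = 0.030971 × 0.435 + 0.020 = 0.033472.
u_4 = 0.033472 × 0.435 + 0.020 = 0.034560.

Unemployment rate after four months ≈ 3.46%.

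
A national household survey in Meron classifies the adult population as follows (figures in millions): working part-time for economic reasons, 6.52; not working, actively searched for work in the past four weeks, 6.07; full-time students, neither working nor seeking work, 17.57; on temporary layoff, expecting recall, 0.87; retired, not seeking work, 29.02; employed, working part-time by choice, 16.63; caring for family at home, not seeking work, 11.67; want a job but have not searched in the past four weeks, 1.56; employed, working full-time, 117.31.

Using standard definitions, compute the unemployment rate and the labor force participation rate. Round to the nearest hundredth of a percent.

Employed = 6.52 + 16.63 + 117.31 = 140.46 million (anyone who worked, including part-time for economic reasons, counts as employed).
Unemployed = 6.07 + 0.87 = 6.94 million (jobless and actively searching, or on temporary layoff).
Labor force = 140.46 + 6.94 = 147.40 million.
Not in labor force = 17.57 + 29.02 + 11.67 + 1.56 = 59.82 million (those not working and not actively searching are outside the labor force — including those who want a job but have given up searching).
Civilian working-age population = 147.40 + 59.82 = 207.22 million.
Unemployment rate = 6.94 / 147.40 = 4.71%.
Labor force participation rate = 147.40 / 207.22 = 71.13%.

Unemployment rate ≈ 4.71%; labor force participation rate ≈ 71.13%.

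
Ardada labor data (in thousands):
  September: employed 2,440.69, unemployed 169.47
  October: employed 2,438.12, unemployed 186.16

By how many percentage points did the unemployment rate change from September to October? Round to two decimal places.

The unemployment rate changed by +0.60 percentage points.

September: labor force = 2,440.69 + 169.47 = 2,610.16; u = 169.47/2,610.16 = 6.49%.
October: labor force = 2,438.12 + 186.16 = 2,624.28; u = 186.16/2,624.28 = 7.09%.
Change = 7.09% − 6.49% = +0.60 pp.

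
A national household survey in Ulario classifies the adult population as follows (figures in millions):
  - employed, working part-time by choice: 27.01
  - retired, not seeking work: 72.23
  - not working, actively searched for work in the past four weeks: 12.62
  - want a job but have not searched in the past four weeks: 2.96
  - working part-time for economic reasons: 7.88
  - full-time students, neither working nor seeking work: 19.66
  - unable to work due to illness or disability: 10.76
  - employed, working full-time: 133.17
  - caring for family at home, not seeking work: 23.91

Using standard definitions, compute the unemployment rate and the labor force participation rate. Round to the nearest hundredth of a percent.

Unemployment rate ≈ 6.98%; labor force participation rate ≈ 58.25%.

Employed = 27.01 + 7.88 + 133.17 = 168.06 million (anyone who worked, including part-time for economic reasons, counts as employed).
Unemployed = 12.62 million.
Labor force = 168.06 + 12.62 = 180.68 million.
Not in labor force = 72.23 + 2.96 + 19.66 + 10.76 + 23.91 = 129.52 million (those not working and not actively searching are outside the labor force — including those who want a job but have given up searching).
Civilian working-age population = 180.68 + 129.52 = 310.20 million.
Unemployment rate = 12.62 / 180.68 = 6.98%.
Labor force participation rate = 180.68 / 310.20 = 58.25%.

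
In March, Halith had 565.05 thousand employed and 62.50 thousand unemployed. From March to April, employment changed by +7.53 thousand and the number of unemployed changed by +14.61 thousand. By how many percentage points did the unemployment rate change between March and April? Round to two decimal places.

The unemployment rate changed by +1.91 percentage points.

March: labor force = 565.05 + 62.50 = 627.55; u = 62.50/627.55 = 9.96%.
April: labor force = 572.58 + 77.11 = 649.69; u = 77.11/649.69 = 11.87%.
Change = 11.87% − 9.96% = +1.91 pp.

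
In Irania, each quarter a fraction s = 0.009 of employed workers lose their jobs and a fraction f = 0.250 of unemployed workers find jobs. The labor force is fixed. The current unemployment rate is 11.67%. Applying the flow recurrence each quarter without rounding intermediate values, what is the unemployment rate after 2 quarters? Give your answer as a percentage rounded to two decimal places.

With a fixed labor force, u_{t+1} = u_t + s·(1−u_t) − f·u_t = u_t·(1−s−f) + s.
Here 1−s−f = 0.741 and s = 0.009.
u_1 = 0.116700 × 0.741 + 0.009 = 0.095475.
u_2 = 0.095475 × 0.741 + 0.009 = 0.079747.

Unemployment rate after two quarters ≈ 7.97%.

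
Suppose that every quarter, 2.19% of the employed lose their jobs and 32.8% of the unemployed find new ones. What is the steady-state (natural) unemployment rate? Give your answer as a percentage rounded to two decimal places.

At steady state the flows balance: s·E = f·U, so U/(E+U) = s/(s+f).
u* = 2.19 / (2.19 + 32.8) = 2.19 / 34.99 = 6.26%.

Steady-state unemployment rate ≈ 6.26%.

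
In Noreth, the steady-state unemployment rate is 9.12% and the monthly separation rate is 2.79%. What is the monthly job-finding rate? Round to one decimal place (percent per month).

From u* = s/(s+f): f = s·(1−u)/u.
f = 2.79 × (1 − 0.0912) / 0.0912 = 2.5356 / 0.0912 ≈ 27.8% per month.

Job-finding rate ≈ 27.8% per month.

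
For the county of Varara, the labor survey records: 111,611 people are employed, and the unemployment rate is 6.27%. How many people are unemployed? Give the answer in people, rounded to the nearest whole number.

About 7,466 are unemployed.

Let U be the number unemployed. The labor force is E + U, and U/(E+U) = 0.0627.
So U = 0.0627 × 111,611 / (1 − 0.0627) = 6998.01 / 0.9373 ≈ 7,466.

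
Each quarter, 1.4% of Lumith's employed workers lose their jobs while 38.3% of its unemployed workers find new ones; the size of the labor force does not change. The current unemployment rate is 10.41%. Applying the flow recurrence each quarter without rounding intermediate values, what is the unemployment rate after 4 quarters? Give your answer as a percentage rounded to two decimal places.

With a fixed labor force, u_{t+1} = u_t + s·(1−u_t) − f·u_t = u_t·(1−s−f) + s.
Here 1−s−f = 0.603 and s = 0.014.
u_1 = 0.104100 × 0.603 + 0.014 = 0.076772.
u_2 = 0.076772 × 0.603 + 0.014 = 0.060294.
u_3 = 0.060294 × 0.603 + 0.014 = 0.050357.
u_4 = 0.050357 × 0.603 + 0.014 = 0.044365.

Unemployment rate after four quarters ≈ 4.44%.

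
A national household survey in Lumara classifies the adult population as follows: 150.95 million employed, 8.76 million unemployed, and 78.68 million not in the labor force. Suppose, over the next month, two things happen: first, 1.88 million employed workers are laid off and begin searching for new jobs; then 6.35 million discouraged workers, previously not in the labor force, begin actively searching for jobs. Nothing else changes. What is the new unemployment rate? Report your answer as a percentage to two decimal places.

Initially, labor force = 150.95 + 8.76 = 159.71 million, so u = 8.76/159.71 = 5.48%.
After the first change, employed falls and unemployed rises by 1.88; labor force unchanged → E = 149.07, U = 10.64, labor force = 159.71 million.
After the second change, unemployed and labor force both rise by 6.35 → E = 149.07, U = 16.99, labor force = 166.06 million.
New unemployment rate = 16.99 / 166.06 = 10.23%.

New unemployment rate ≈ 10.23%.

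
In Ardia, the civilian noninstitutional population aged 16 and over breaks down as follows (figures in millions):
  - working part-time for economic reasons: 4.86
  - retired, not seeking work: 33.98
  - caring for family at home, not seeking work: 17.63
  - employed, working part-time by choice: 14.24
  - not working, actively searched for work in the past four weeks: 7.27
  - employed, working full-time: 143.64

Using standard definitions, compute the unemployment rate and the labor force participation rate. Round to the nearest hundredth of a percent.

Employed = 4.86 + 14.24 + 143.64 = 162.74 million (anyone who worked, including part-time for economic reasons, counts as employed).
Unemployed = 7.27 million.
Labor force = 162.74 + 7.27 = 170.01 million.
Not in labor force = 33.98 + 17.63 = 51.61 million (those not working and not actively searching are outside the labor force).
Civilian working-age population = 170.01 + 51.61 = 221.62 million.
Unemployment rate = 7.27 / 170.01 = 4.28%.
Labor force participation rate = 170.01 / 221.62 = 76.71%.

Unemployment rate ≈ 4.28%; labor force participation rate ≈ 76.71%.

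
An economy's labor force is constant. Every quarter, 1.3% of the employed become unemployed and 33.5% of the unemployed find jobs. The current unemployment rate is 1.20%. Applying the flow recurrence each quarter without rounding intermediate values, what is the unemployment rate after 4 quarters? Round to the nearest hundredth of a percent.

With a fixed labor force, u_{t+1} = u_t + s·(1−u_t) − f·u_t = u_t·(1−s−f) + s.
Here 1−s−f = 0.652 and s = 0.013.
u_1 = 0.012000 × 0.652 + 0.013 = 0.020824.
u_2 = 0.020824 × 0.652 + 0.013 = 0.026577.
u_3 = 0.026577 × 0.652 + 0.013 = 0.030328.
u_4 = 0.030328 × 0.652 + 0.013 = 0.032774.

Unemployment rate after four quarters ≈ 3.28%.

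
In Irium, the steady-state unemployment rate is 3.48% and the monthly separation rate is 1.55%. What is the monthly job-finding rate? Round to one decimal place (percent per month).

Job-finding rate ≈ 43.0% per month.

From u* = s/(s+f): f = s·(1−u)/u.
f = 1.55 × (1 − 0.0348) / 0.0348 = 1.4961 / 0.0348 ≈ 43.0% per month.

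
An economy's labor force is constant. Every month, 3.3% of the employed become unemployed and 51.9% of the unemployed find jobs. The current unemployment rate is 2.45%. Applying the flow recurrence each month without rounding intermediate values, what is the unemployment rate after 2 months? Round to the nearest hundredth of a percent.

Unemployment rate after two months ≈ 5.27%.

With a fixed labor force, u_{t+1} = u_t + s·(1−u_t) − f·u_t = u_t·(1−s−f) + s.
Here 1−s−f = 0.448 and s = 0.033.
u_1 = 0.024500 × 0.448 + 0.033 = 0.043976.
u_2 = 0.043976 × 0.448 + 0.033 = 0.052701.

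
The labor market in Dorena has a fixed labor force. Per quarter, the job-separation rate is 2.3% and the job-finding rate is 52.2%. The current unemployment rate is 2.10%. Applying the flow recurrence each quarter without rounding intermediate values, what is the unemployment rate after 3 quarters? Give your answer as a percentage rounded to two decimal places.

With a fixed labor force, u_{t+1} = u_t + s·(1−u_t) − f·u_t = u_t·(1−s−f) + s.
Here 1−s−f = 0.455 and s = 0.023.
u_1 = 0.021000 × 0.455 + 0.023 = 0.032555.
u_2 = 0.032555 × 0.455 + 0.023 = 0.037813.
u_3 = 0.037813 × 0.455 + 0.023 = 0.040205.

Unemployment rate after three quarters ≈ 4.02%.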